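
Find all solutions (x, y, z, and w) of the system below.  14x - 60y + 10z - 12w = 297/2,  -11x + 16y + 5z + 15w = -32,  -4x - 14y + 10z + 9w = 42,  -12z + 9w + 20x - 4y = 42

Row-reduce:
R1 ← R1 / (14).
R2 ← R2 + 11·R1.
R3 ← R3 + 4·R1.
R4 ← R4 − 20·R1.
R2 ← R2 / (-218/7).
R1 ← R1 + 30/7·R2.
R3 ← R3 + 218/7·R2.
R4 ← R4 − 572/7·R2.
Swap R3 and R4.
R3 ← R3 / (812/109).
R1 ← R1 + 115/109·R3.
R2 ← R2 + 45/109·R3.
Row 4 reduces to 0 = -1/4, a contradiction. The system is inconsistent.

no solution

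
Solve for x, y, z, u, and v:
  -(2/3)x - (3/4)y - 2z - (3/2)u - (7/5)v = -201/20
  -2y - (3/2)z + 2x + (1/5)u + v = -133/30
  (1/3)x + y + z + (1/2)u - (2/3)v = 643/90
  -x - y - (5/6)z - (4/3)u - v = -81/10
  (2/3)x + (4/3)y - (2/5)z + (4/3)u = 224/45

x = 13/5, y = 7/3, z = 3, u = 1, v = -2/3

Row-reduce the augmented matrix:
R1 ← R1 / (-2/3).
R2 ← R2 − 2·R1.
R3 ← R3 − 1/3·R1.
R4 ← R4 + 1·R1.
R5 ← R5 − 2/3·R1.
R2 ← R2 / (-17/4).
R1 ← R1 − 9/8·R2.
R3 ← R3 − 5/8·R2.
R4 ← R4 − 1/8·R2.
R5 ← R5 − 7/12·R2.
R3 ← R3 / (-75/68).
R1 ← R1 − 69/68·R3.
R2 ← R2 − 30/17·R3.
R4 ← R4 − 397/204·R3.
R5 ← R5 + 583/170·R3.
R4 ← R4 / (-23/30).
R1 ← R1 − 3/10·R4.
R2 ← R2 + 2/5·R4.
R3 ← R3 − 4/5·R4.
R5 ← R5 − 149/75·R4.
R5 ← R5 / (-745336/388125).
R1 ← R1 + 11318/8625·R5.
R2 ← R2 + 26396/25875·R5.
R3 ← R3 + 17266/25875·R5.
R4 ← R4 − 15092/5175·R5.
Reading off the reduced rows gives x = 13/5, y = 7/3, z = 3, u = 1, v = -2/3.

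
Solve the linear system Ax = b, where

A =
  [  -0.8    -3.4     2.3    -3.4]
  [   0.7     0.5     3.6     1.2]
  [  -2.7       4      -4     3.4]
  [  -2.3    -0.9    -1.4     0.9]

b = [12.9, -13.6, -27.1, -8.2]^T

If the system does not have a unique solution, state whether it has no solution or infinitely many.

Row-reduce the augmented matrix:
R1 ← R1 / (-4/5).
R2 ← R2 − 7/10·R1.
R3 ← R3 + 27/10·R1.
R4 ← R4 + 23/10·R1.
R2 ← R2 / (-99/40).
R1 ← R1 − 17/4·R2.
R3 ← R3 − 619/40·R2.
R4 ← R4 − 71/8·R2.
R3 ← R3 / (46193/1980).
R1 ← R1 − 1339/198·R3.
R2 ← R2 + 449/198·R3.
R4 ← R4 − 5996/495·R3.
R4 ← R4 / (217029/92386).
R1 ← R1 − 4954/46193·R4.
R2 ← R2 − 50086/46193·R4.
R3 ← R3 − 7478/46193·R4.
Reading off the reduced rows gives x_1 = 5, x_2 = -3, x_3 = -3, x_4 = -4.

x_1 = 5, x_2 = -3, x_3 = -3, x_4 = -4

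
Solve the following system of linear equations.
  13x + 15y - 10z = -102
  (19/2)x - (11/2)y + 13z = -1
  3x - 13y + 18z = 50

Row-reduce:
R1 ← R1 / (13).
R2 ← R2 − 19/2·R1.
R3 ← R3 − 3·R1.
R2 ← R2 / (-214/13).
R1 ← R1 − 15/13·R2.
R3 ← R3 + 214/13·R2.
Rank is 2 with 3 unknowns, leaving z free.

infinitely many solutions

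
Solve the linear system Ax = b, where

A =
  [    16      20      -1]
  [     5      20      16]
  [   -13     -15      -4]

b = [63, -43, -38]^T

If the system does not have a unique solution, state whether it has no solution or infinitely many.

Row-reduce the augmented matrix:
R1 ← R1 / (16).
R2 ← R2 − 5·R1.
R3 ← R3 + 13·R1.
R2 ← R2 / (55/4).
R1 ← R1 − 5/4·R2.
R3 ← R3 − 5/4·R2.
R3 ← R3 / (-277/44).
R1 ← R1 + 17/11·R3.
R2 ← R2 − 261/220·R3.
Reading off the reduced rows gives x_1 = 5, x_2 = -1, x_3 = -3.

x_1 = 5, x_2 = -1, x_3 = -3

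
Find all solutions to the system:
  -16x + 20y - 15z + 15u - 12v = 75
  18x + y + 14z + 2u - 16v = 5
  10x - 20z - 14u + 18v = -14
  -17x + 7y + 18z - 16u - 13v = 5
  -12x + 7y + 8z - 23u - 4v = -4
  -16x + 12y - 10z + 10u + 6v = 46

Row-reduce:
R1 ← R1 / (-16).
R2 ← R2 − 18·R1.
R3 ← R3 − 10·R1.
R4 ← R4 + 17·R1.
R5 ← R5 + 12·R1.
R6 ← R6 + 16·R1.
R2 ← R2 / (47/2).
R1 ← R1 + 5/4·R2.
R3 ← R3 − 25/2·R2.
R4 ← R4 + 57/4·R2.
R5 ← R5 + 8·R2.
R6 ← R6 + 8·R2.
R3 ← R3 / (-5235/188).
R1 ← R1 − 295/376·R3.
R2 ← R2 + 23/188·R3.
R4 ← R4 − 12105/376·R3.
R5 ← R5 − 3435/188·R3.
R6 ← R6 − 189/47·R3.
R4 ← R4 / (-13069/349).
R1 ← R1 + 121/349·R4.
R2 ← R2 − 1514/1745·R4.
R3 ← R3 − 919/1745·R4.
R5 ← R5 + 13069/349·R4.
R6 ← R6 + 1208/1745·R4.
Swap R5 and R6.
R5 ← R5 / (150494/13069).
R1 ← R1 + 7591/39207·R5.
R2 ← R2 + 42698/39207·R5.
R3 ← R3 + 30182/39207·R5.
R4 ← R4 + 4238/13069·R5.
Row 6 reduces to 0 = -2, a contradiction. The system is inconsistent.

no solution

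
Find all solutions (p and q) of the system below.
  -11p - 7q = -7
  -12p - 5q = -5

p = 0, q = 1

Row-reduce the augmented matrix:
R1 ← R1 / (-11).
R2 ← R2 + 12·R1.
R2 ← R2 / (29/11).
R1 ← R1 − 7/11·R2.
Reading off the reduced rows gives p = 0, q = 1.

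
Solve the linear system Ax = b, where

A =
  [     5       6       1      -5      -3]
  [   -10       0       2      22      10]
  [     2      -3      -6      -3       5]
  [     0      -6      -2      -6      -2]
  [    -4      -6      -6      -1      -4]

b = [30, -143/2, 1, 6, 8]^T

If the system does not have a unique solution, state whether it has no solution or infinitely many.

Row-reduce:
R1 ← R1 / (5).
R2 ← R2 + 10·R1.
R3 ← R3 − 2·R1.
R5 ← R5 + 4·R1.
R2 ← R2 / (12).
R1 ← R1 − 6/5·R2.
R3 ← R3 + 27/5·R2.
R4 ← R4 + 6·R2.
R5 ← R5 + 6/5·R2.
R3 ← R3 / (-23/5).
R1 ← R1 + 1/5·R3.
R2 ← R2 − 1/3·R3.
R5 ← R5 + 24/5·R3.
Swap R4 and R5.
R4 ← R4 / (-193/23).
R1 ← R1 + 55/23·R4.
R2 ← R2 − 91/69·R4.
R3 ← R3 + 22/23·R4.
Row 5 reduces to 0 = 1/4, a contradiction. The system is inconsistent.

no solution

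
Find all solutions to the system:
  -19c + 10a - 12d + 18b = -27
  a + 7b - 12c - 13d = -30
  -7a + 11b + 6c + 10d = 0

infinitely many solutions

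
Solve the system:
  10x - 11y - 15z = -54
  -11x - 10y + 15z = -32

infinitely many solutions

Row-reduce:
R1 ← R1 / (10).
R2 ← R2 + 11·R1.
R2 ← R2 / (-221/10).
R1 ← R1 + 11/10·R2.
Rank is 2 with 3 unknowns, leaving z free.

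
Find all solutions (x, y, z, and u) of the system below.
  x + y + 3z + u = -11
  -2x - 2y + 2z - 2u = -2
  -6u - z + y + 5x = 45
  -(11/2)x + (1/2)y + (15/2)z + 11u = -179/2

Row-reduce:
R2 ← R2 + 2·R1.
R3 ← R3 − 5·R1.
R4 ← R4 + 11/2·R1.
Swap R2 and R3.
R2 ← R2 / (-4).
R1 ← R1 − 1·R2.
R4 ← R4 − 6·R2.
R3 ← R3 / (8).
R1 ← R1 + 1·R3.
R2 ← R2 − 4·R3.
Rank is 3 with 4 unknowns, leaving u free.

infinitely many solutions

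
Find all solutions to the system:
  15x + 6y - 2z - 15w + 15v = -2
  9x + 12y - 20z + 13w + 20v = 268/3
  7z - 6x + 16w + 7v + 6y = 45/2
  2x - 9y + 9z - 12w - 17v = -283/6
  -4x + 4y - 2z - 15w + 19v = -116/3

x = 2, y = 0, z = -3/2, w = 8/3, v = 1/3

Row-reduce the augmented matrix:
R1 ← R1 / (15).
R2 ← R2 − 9·R1.
R3 ← R3 + 6·R1.
R4 ← R4 − 2·R1.
R5 ← R5 + 4·R1.
R2 ← R2 / (42/5).
R1 ← R1 − 2/5·R2.
R3 ← R3 − 42/5·R2.
R4 ← R4 + 49/5·R2.
R5 ← R5 − 28/5·R2.
R3 ← R3 / (25).
R1 ← R1 − 16/21·R3.
R2 ← R2 + 47/21·R3.
R4 ← R4 + 38/3·R3.
R5 ← R5 − 10·R3.
R4 ← R4 / (719/75).
R1 ← R1 + 883/525·R4.
R2 ← R2 − 811/525·R4.
R3 ← R3 + 12/25·R4.
R5 ← R5 + 433/15·R4.
R5 ← R5 / (-2807/4314).
R1 ← R1 + 703/1438·R5.
R2 ← R2 − 5002/2157·R5.
R3 ← R3 + 128/719·R5.
R4 ← R4 + 773/1438·R5.
Reading off the reduced rows gives x = 2, y = 0, z = -3/2, w = 8/3, v = 1/3.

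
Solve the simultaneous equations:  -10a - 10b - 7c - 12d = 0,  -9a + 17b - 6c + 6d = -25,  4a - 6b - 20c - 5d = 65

infinitely many solutions

Row-reduce:
R1 ← R1 / (-10).
R2 ← R2 + 9·R1.
R3 ← R3 − 4·R1.
R2 ← R2 / (26).
R1 ← R1 − 1·R2.
R3 ← R3 + 10·R2.
R3 ← R3 / (-2949/130).
R1 ← R1 − 179/260·R3.
R2 ← R2 − 3/260·R3.
Rank is 3 with 4 unknowns, leaving d free.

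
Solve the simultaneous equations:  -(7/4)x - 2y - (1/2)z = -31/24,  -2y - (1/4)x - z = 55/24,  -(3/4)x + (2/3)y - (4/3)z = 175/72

Row-reduce the augmented matrix:
R1 ← R1 / (-7/4).
R2 ← R2 + 1/4·R1.
R3 ← R3 + 3/4·R1.
R2 ← R2 / (-12/7).
R1 ← R1 − 8/7·R2.
R3 ← R3 − 32/21·R2.
R3 ← R3 / (-35/18).
R1 ← R1 + 1/3·R3.
R2 ← R2 − 13/24·R3.
Reading off the reduced rows gives x = 3/2, y = 0, z = -8/3.

x = 3/2, y = 0, z = -8/3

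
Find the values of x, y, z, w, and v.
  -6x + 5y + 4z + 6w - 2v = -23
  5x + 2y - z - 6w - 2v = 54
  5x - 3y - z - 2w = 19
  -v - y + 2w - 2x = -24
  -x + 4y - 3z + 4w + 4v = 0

Row-reduce the augmented matrix:
R1 ← R1 / (-6).
R2 ← R2 − 5·R1.
R3 ← R3 − 5·R1.
R4 ← R4 + 2·R1.
R5 ← R5 + 1·R1.
R2 ← R2 / (37/6).
R1 ← R1 + 5/6·R2.
R3 ← R3 − 7/6·R2.
R4 ← R4 + 8/3·R2.
R5 ← R5 − 19/6·R2.
R3 ← R3 / (70/37).
R1 ← R1 + 13/37·R3.
R2 ← R2 − 14/37·R3.
R4 ← R4 + 12/37·R3.
R5 ← R5 + 180/37·R3.
R4 ← R4 / (4/35).
R1 ← R1 + 19/35·R4.
R2 ← R2 + 4/5·R4.
R3 ← R3 − 59/35·R4.
R5 ← R5 − 82/7·R4.
R5 ← R5 / (435/2).
R1 ← R1 + 41/4·R5.
R2 ← R2 + 15·R5.
R3 ← R3 − 121/4·R5.
R4 ← R4 + 73/4·R5.
Reading off the reduced rows gives x = 6, y = 5, z = 2, w = -3, v = 1.

x = 6, y = 5, z = 2, w = -3, v = 1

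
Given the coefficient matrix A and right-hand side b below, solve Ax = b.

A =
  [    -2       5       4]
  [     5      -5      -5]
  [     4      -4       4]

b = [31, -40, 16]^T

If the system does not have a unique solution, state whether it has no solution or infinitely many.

Row-reduce the augmented matrix:
R1 ← R1 / (-2).
R2 ← R2 − 5·R1.
R3 ← R3 − 4·R1.
R2 ← R2 / (15/2).
R1 ← R1 + 5/2·R2.
R3 ← R3 − 6·R2.
R3 ← R3 / (8).
R1 ← R1 + 1/3·R3.
R2 ← R2 − 2/3·R3.
Reading off the reduced rows gives x_1 = -1, x_2 = 1, x_3 = 6.

x_1 = -1, x_2 = 1, x_3 = 6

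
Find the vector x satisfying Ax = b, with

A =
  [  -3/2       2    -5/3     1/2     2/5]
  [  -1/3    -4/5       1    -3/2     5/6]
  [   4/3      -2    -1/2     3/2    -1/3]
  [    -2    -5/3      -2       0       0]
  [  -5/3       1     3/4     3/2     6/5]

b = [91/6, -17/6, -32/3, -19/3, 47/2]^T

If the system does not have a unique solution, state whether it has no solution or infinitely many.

x_1 = -3, x_2 = 5, x_3 = 2, x_4 = 4, x_5 = 5

Row-reduce the augmented matrix:
R1 ← R1 / (-3/2).
R2 ← R2 + 1/3·R1.
R3 ← R3 − 4/3·R1.
R4 ← R4 + 2·R1.
R5 ← R5 + 5/3·R1.
R2 ← R2 / (-56/45).
R1 ← R1 + 4/3·R2.
R3 ← R3 + 2/9·R2.
R4 ← R4 + 13/3·R2.
R5 ← R5 + 11/9·R2.
R3 ← R3 / (-187/84).
R1 ← R1 + 5/14·R3.
R2 ← R2 + 185/168·R3.
R4 ← R4 + 2293/504·R3.
R5 ← R5 − 211/168·R3.
R4 ← R4 / (571/1496).
R1 ← R1 − 387/374·R4.
R2 ← R2 − 285/1496·R4.
R3 ← R3 + 375/374·R4.
R5 ← R5 − 708/187·R4.
R5 ← R5 / (196801/6852).
R1 ← R1 − 19453/2855·R5.
R2 ← R2 − 516/571·R5.
R3 ← R3 + 21603/2855·R5.
R4 ← R4 + 21687/2855·R5.
Reading off the reduced rows gives x_1 = -3, x_2 = 5, x_3 = 2, x_4 = 4, x_5 = 5.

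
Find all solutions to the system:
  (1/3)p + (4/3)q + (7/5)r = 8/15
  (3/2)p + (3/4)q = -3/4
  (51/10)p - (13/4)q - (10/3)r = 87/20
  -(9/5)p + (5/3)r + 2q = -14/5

Row-reduce:
R1 ← R1 / (1/3).
R2 ← R2 − 3/2·R1.
R3 ← R3 − 51/10·R1.
R4 ← R4 + 9/5·R1.
R2 ← R2 / (-21/4).
R1 ← R1 − 4·R2.
R3 ← R3 + 473/20·R2.
R4 ← R4 − 46/5·R2.
R3 ← R3 / (272/75).
R1 ← R1 + 3/5·R3.
R2 ← R2 − 6/5·R3.
R4 ← R4 + 136/75·R3.
Row 4 reduces to 0 = -1/4, a contradiction. The system is inconsistent.

no solution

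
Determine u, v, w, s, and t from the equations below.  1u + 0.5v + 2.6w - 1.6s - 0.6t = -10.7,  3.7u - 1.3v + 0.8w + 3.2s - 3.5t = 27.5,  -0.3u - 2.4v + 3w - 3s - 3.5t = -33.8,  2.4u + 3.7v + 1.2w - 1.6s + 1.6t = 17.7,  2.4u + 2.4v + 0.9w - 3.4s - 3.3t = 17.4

u = 6, v = 5, w = -6, s = 3, t = -2

Row-reduce the augmented matrix:
R2 ← R2 − 37/10·R1.
R3 ← R3 + 3/10·R1.
R4 ← R4 − 12/5·R1.
R5 ← R5 − 12/5·R1.
R2 ← R2 / (-63/20).
R1 ← R1 − 1/2·R2.
R3 ← R3 + 9/4·R2.
R4 ← R4 − 5/2·R2.
R5 ← R5 − 6/5·R2.
R3 ← R3 / (252/25).
R1 ← R1 − 6/5·R3.
R2 ← R2 − 14/5·R3.
R4 ← R4 + 301/25·R3.
R5 ← R5 + 87/10·R3.
R4 ← R4 / (-1033/420).
R1 ← R1 − 305/294·R4.
R2 ← R2 + 5/42·R4.
R3 ← R3 + 583/588·R4.
R5 ← R5 + 1847/392·R4.
R5 ← R5 / (-14155/6198).
R1 ← R1 + 1047/1033·R5.
R2 ← R2 − 3832/3099·R5.
R3 ← R3 − 748/3099·R5.
R4 ← R4 − 1612/3099·R5.
Reading off the reduced rows gives u = 6, v = 5, w = -6, s = 3, t = -2.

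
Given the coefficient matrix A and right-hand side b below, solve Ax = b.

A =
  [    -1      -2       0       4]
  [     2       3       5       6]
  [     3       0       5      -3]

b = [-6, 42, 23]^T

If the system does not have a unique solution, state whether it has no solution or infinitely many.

infinitely many solutions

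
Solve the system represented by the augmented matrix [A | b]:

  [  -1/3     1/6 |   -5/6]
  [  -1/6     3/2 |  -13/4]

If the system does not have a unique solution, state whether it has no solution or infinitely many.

Row-reduce the augmented matrix:
R1 ← R1 / (-1/3).
R2 ← R2 + 1/6·R1.
R2 ← R2 / (17/12).
R1 ← R1 + 1/2·R2.
Reading off the reduced rows gives x_1 = 3/2, x_2 = -2.

x_1 = 3/2, x_2 = -2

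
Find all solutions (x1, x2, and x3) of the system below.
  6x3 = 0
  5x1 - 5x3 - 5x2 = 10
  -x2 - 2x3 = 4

x1 = -2, x2 = -4, x3 = 0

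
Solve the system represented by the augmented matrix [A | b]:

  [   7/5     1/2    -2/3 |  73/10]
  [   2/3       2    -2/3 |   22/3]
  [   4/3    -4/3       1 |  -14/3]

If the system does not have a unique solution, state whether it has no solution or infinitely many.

x_1 = 2, x_2 = 1, x_3 = -6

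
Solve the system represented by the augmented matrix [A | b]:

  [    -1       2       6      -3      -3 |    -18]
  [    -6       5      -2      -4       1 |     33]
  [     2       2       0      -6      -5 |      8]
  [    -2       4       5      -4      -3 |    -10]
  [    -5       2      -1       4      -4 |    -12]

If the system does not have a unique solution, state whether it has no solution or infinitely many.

x_1 = -2, x_2 = -1, x_3 = -4, x_4 = -4, x_5 = 2

Row-reduce the augmented matrix:
R1 ← R1 / (-1).
R2 ← R2 + 6·R1.
R3 ← R3 − 2·R1.
R4 ← R4 + 2·R1.
R5 ← R5 + 5·R1.
R2 ← R2 / (-7).
R1 ← R1 + 2·R2.
R3 ← R3 − 6·R2.
R5 ← R5 + 8·R2.
R3 ← R3 / (-144/7).
R1 ← R1 − 34/7·R3.
R2 ← R2 − 38/7·R3.
R4 ← R4 + 7·R3.
R5 ← R5 − 87/7·R3.
R4 ← R4 / (2).
R1 ← R1 + 1·R4.
R2 ← R2 + 2·R4.
R5 ← R5 − 3·R4.
R5 ← R5 / (-895/96).
R1 ← R1 + 167/288·R5.
R2 ← R2 + 17/144·R5.
R3 ← R3 + 37/144·R5.
R4 ← R4 − 173/288·R5.
Reading off the reduced rows gives x_1 = -2, x_2 = -1, x_3 = -4, x_4 = -4, x_5 = 2.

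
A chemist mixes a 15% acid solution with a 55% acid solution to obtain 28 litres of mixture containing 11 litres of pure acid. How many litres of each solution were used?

Let a = litres of solution A, b = litres of solution B.
  a + b = 28
  (3/20)a + (11/20)b = 11
Row-reduce the augmented matrix:
R2 ← R2 − 3/20·R1.
R2 ← R2 / (2/5).
R1 ← R1 − 1·R2.
Reading off the reduced rows gives a = 11, b = 17.

litres of solution A: 11, litres of solution B: 17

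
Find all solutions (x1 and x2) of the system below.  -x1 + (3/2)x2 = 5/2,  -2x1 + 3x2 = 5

Row-reduce:
R1 ← R1 / (-1).
R2 ← R2 + 2·R1.
Rank is 1 with 2 unknowns, leaving x2 free.

infinitely many solutions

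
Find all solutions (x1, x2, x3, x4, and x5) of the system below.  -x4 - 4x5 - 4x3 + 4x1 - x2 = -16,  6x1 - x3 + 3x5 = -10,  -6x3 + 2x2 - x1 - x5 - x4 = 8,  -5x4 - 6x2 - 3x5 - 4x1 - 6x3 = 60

Row-reduce:
R1 ← R1 / (4).
R2 ← R2 − 6·R1.
R3 ← R3 + 1·R1.
R4 ← R4 + 4·R1.
R2 ← R2 / (3/2).
R1 ← R1 + 1/4·R2.
R3 ← R3 − 7/4·R2.
R4 ← R4 + 7·R2.
R3 ← R3 / (-77/6).
R1 ← R1 + 1/6·R3.
R2 ← R2 − 10/3·R3.
R4 ← R4 − 40/3·R3.
R4 ← R4 / (-163/77).
R1 ← R1 − 3/77·R4.
R2 ← R2 − 17/77·R4.
R3 ← R3 − 18/77·R4.
Rank is 4 with 5 unknowns, leaving x5 free.

infinitely many solutions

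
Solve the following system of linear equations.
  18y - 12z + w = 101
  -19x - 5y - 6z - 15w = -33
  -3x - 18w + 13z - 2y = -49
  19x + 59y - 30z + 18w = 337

Row-reduce:
Swap R1 and R2.
R1 ← R1 / (-19).
R3 ← R3 + 3·R1.
R4 ← R4 − 19·R1.
R2 ← R2 / (18).
R1 ← R1 − 5/19·R2.
R3 ← R3 + 23/19·R2.
R4 ← R4 − 54·R2.
R3 ← R3 / (749/57).
R1 ← R1 − 28/57·R3.
R2 ← R2 + 2/3·R3.
Row 4 reduces to 0 = 1, a contradiction. The system is inconsistent.

no solution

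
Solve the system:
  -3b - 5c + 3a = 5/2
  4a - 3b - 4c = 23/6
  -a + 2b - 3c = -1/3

Row-reduce the augmented matrix:
R1 ← R1 / (3).
R2 ← R2 − 4·R1.
R3 ← R3 + 1·R1.
R1 ← R1 + 1·R2.
R3 ← R3 − 1·R2.
R3 ← R3 / (-22/3).
R1 ← R1 − 1·R3.
R2 ← R2 − 8/3·R3.
Reading off the reduced rows gives a = 4/3, b = 1/2, c = 0.

a = 4/3, b = 1/2, c = 0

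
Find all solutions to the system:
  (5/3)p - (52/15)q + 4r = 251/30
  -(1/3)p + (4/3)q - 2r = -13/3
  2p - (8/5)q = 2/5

no solution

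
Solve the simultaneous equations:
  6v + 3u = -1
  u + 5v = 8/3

u = -7/3, v = 1

Row-reduce the augmented matrix:
R1 ← R1 / (3).
R2 ← R2 − 1·R1.
R2 ← R2 / (3).
R1 ← R1 − 2·R2.
Reading off the reduced rows gives u = -7/3, v = 1.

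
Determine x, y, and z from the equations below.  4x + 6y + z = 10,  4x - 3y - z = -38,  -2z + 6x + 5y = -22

x = -5, y = 4, z = 6

Row-reduce the augmented matrix:
R1 ← R1 / (4).
R2 ← R2 − 4·R1.
R3 ← R3 − 6·R1.
R2 ← R2 / (-9).
R1 ← R1 − 3/2·R2.
R3 ← R3 + 4·R2.
R3 ← R3 / (-47/18).
R1 ← R1 + 1/12·R3.
R2 ← R2 − 2/9·R3.
Reading off the reduced rows gives x = -5, y = 4, z = 6.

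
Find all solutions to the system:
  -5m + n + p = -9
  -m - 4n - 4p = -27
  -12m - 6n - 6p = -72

Row-reduce:
R1 ← R1 / (-5).
R2 ← R2 + 1·R1.
R3 ← R3 + 12·R1.
R2 ← R2 / (-21/5).
R1 ← R1 + 1/5·R2.
R3 ← R3 + 42/5·R2.
Rank is 2 with 3 unknowns, leaving p free.

infinitely many solutions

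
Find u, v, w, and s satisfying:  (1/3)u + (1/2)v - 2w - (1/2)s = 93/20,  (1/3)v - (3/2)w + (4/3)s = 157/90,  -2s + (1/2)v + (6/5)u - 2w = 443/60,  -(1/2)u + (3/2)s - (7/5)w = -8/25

Row-reduce the augmented matrix:
R1 ← R1 / (1/3).
R3 ← R3 − 6/5·R1.
R4 ← R4 + 1/2·R1.
R2 ← R2 / (1/3).
R1 ← R1 − 3/2·R2.
R3 ← R3 + 13/10·R2.
R4 ← R4 − 3/4·R2.
R3 ← R3 / (-13/20).
R1 ← R1 − 3/4·R3.
R2 ← R2 + 9/2·R3.
R4 ← R4 + 41/40·R3.
R4 ← R4 / (-527/52).
R1 ← R1 + 45/26·R4.
R2 ← R2 + 398/13·R4.
R3 ← R3 + 100/13·R4.
Reading off the reduced rows gives u = 2, v = 5/2, w = -6/5, s = -2/3.

u = 2, v = 5/2, w = -6/5, s = -2/3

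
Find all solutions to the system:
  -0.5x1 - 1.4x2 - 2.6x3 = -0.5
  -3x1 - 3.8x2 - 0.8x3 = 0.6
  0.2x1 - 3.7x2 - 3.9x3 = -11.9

x1 = -5, x2 = 4, x3 = -1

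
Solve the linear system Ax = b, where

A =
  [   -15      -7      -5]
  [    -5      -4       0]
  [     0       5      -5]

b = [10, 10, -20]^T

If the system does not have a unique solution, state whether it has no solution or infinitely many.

infinitely many solutions

Row-reduce:
R1 ← R1 / (-15).
R2 ← R2 + 5·R1.
R2 ← R2 / (-5/3).
R1 ← R1 − 7/15·R2.
R3 ← R3 − 5·R2.
Rank is 2 with 3 unknowns, leaving x_3 free.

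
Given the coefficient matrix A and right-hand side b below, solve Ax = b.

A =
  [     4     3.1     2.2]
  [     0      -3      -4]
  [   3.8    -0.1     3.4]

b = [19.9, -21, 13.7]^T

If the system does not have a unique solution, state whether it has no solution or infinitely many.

Row-reduce the augmented matrix:
R1 ← R1 / (4).
R3 ← R3 − 19/5·R1.
R2 ← R2 / (-3).
R1 ← R1 − 31/40·R2.
R3 ← R3 + 609/200·R2.
R3 ← R3 / (537/100).
R1 ← R1 + 29/60·R3.
R2 ← R2 − 4/3·R3.
Reading off the reduced rows gives x_1 = 1, x_2 = 3, x_3 = 3.

x_1 = 1, x_2 = 3, x_3 = 3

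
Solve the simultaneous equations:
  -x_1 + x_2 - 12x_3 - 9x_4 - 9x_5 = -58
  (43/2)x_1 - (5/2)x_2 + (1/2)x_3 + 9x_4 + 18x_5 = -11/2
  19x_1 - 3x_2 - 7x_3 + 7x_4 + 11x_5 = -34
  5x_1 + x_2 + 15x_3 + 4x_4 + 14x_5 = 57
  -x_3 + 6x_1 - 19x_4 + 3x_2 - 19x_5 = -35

infinitely many solutions

Row-reduce:
R1 ← R1 / (-1).
R2 ← R2 − 43/2·R1.
R3 ← R3 − 19·R1.
R4 ← R4 − 5·R1.
R5 ← R5 − 6·R1.
R2 ← R2 / (19).
R1 ← R1 + 1·R2.
R3 ← R3 − 16·R2.
R4 ← R4 − 6·R2.
R5 ← R5 − 9·R2.
R3 ← R3 / (-345/19).
R1 ← R1 + 59/38·R3.
R2 ← R2 + 515/38·R3.
R4 ← R4 − 690/19·R3.
R5 ← R5 − 1861/38·R3.
Swap R4 and R5.
R4 ← R4 / (-6131/690).
R1 ← R1 − 19/690·R4.
R2 ← R2 + 451/138·R4.
R3 ← R3 − 164/345·R4.
Rank is 4 with 5 unknowns, leaving x_5 free.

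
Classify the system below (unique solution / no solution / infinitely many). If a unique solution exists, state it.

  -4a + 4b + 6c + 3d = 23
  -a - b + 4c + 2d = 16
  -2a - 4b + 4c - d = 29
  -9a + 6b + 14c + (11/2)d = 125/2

no solution

Row-reduce:
R1 ← R1 / (-4).
R2 ← R2 + 1·R1.
R3 ← R3 + 2·R1.
R4 ← R4 + 9·R1.
R2 ← R2 / (-2).
R1 ← R1 + 1·R2.
R3 ← R3 + 6·R2.
R4 ← R4 + 3·R2.
R3 ← R3 / (-13/2).
R1 ← R1 + 11/4·R3.
R2 ← R2 + 5/4·R3.
R4 ← R4 + 13/4·R3.
Row 4 reduces to 0 = 2, a contradiction. The system is inconsistent.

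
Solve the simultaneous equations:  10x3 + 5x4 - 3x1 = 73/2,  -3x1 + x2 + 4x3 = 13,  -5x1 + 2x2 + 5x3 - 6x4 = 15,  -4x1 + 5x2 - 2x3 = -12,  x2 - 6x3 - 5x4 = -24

no solution

Row-reduce:
R1 ← R1 / (-3).
R2 ← R2 + 3·R1.
R3 ← R3 + 5·R1.
R4 ← R4 + 4·R1.
R3 ← R3 − 2·R2.
R4 ← R4 − 5·R2.
R5 ← R5 − 1·R2.
R3 ← R3 / (1/3).
R1 ← R1 + 10/3·R3.
R2 ← R2 + 6·R3.
R4 ← R4 − 44/3·R3.
R4 ← R4 / (209).
R1 ← R1 + 45·R4.
R2 ← R2 + 83·R4.
R3 ← R3 + 13·R4.
Row 5 reduces to 0 = -1/2, a contradiction. The system is inconsistent.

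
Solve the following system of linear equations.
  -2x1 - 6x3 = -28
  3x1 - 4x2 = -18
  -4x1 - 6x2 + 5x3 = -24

x1 = 2, x2 = 6, x3 = 4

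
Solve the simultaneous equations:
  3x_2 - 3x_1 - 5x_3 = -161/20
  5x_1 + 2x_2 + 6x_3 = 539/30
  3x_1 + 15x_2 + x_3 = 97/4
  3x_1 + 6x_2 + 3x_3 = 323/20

Row-reduce the augmented matrix:
R1 ← R1 / (-3).
R2 ← R2 − 5·R1.
R3 ← R3 − 3·R1.
R4 ← R4 − 3·R1.
R2 ← R2 / (7).
R1 ← R1 + 1·R2.
R3 ← R3 − 18·R2.
R4 ← R4 − 9·R2.
R3 ← R3 / (2).
R1 ← R1 − 4/3·R3.
R2 ← R2 + 1/3·R3.
R4 ← R4 − 1·R3.
R4 reduces to 0 = 0, so the extra equation is consistent.
Reading off the reduced rows gives x_1 = 1/3, x_2 = 7/5, x_3 = 9/4.

x_1 = 1/3, x_2 = 7/5, x_3 = 9/4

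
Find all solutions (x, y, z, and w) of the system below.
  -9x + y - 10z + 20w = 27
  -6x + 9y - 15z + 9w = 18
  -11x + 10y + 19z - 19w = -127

infinitely many solutions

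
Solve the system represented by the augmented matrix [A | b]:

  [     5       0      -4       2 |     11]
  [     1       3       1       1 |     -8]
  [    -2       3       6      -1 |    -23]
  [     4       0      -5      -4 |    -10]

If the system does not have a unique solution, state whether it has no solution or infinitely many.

x_1 = -1, x_2 = -3, x_3 = -2, x_4 = 4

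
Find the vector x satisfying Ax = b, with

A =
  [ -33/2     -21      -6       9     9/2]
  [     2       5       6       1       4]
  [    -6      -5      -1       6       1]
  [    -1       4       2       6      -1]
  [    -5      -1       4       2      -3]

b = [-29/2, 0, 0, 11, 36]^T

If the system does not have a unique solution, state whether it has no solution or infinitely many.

Row-reduce:
R1 ← R1 / (-33/2).
R2 ← R2 − 2·R1.
R3 ← R3 + 6·R1.
R4 ← R4 + 1·R1.
R5 ← R5 + 5·R1.
R2 ← R2 / (27/11).
R1 ← R1 − 14/11·R2.
R3 ← R3 − 29/11·R2.
R4 ← R4 − 58/11·R2.
R5 ← R5 − 59/11·R2.
R3 ← R3 / (-121/27).
R1 ← R1 + 64/27·R3.
R2 ← R2 − 58/27·R3.
R4 ← R4 + 242/27·R3.
R5 ← R5 + 154/27·R3.
Swap R4 and R5.
R4 ← R4 / (-65/11).
R1 ← R1 + 228/121·R4.
R2 ← R2 − 131/121·R4.
R3 ← R3 + 13/121·R4.
Row 5 reduces to 0 = 4/3, a contradiction. The system is inconsistent.

no solution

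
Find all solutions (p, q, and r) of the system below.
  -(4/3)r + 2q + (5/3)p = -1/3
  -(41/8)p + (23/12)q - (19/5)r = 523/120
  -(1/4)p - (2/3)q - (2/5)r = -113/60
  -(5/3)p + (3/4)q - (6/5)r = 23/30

Row-reduce:
R1 ← R1 / (5/3).
R2 ← R2 + 41/8·R1.
R3 ← R3 + 1/4·R1.
R4 ← R4 + 5/3·R1.
R2 ← R2 / (121/15).
R1 ← R1 − 6/5·R2.
R3 ← R3 + 11/30·R2.
R4 ← R4 − 11/4·R2.
R3 ← R3 / (-211/220).
R1 ← R1 − 227/605·R3.
R2 ← R2 + 237/242·R3.
R4 ← R4 − 211/1320·R3.
Row 4 reduces to 0 = -1, a contradiction. The system is inconsistent.

no solution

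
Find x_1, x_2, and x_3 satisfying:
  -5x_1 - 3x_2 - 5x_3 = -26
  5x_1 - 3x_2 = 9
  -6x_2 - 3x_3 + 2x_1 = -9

x_1 = 3, x_2 = 2, x_3 = 1

Row-reduce the augmented matrix:
R1 ← R1 / (-5).
R2 ← R2 − 5·R1.
R3 ← R3 − 2·R1.
R2 ← R2 / (-6).
R1 ← R1 − 3/5·R2.
R3 ← R3 + 36/5·R2.
R1 ← R1 − 1/2·R3.
R2 ← R2 − 5/6·R3.
Reading off the reduced rows gives x_1 = 3, x_2 = 2, x_3 = 1.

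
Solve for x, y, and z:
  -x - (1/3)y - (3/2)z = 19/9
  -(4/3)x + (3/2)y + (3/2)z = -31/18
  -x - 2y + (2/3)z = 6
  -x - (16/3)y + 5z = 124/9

x = -4/3, y = -7/3, z = 0

Row-reduce the augmented matrix:
R1 ← R1 / (-1).
R2 ← R2 + 4/3·R1.
R3 ← R3 + 1·R1.
R4 ← R4 + 1·R1.
R2 ← R2 / (35/18).
R1 ← R1 − 1/3·R2.
R3 ← R3 + 5/3·R2.
R4 ← R4 + 5·R2.
R3 ← R3 / (31/6).
R1 ← R1 − 9/10·R3.
R2 ← R2 − 9/5·R3.
R4 ← R4 − 31/2·R3.
R4 reduces to 0 = 0, so the extra equation is consistent.
Reading off the reduced rows gives x = -4/3, y = -7/3, z = 0.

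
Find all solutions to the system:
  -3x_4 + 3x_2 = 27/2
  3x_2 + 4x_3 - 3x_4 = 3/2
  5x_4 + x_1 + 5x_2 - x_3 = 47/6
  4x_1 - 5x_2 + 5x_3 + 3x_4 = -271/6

x_1 = -8/3, x_2 = 3, x_3 = -3, x_4 = -3/2

Row-reduce the augmented matrix:
Swap R1 and R3.
R4 ← R4 − 4·R1.
R2 ← R2 / (3).
R1 ← R1 − 5·R2.
R3 ← R3 − 3·R2.
R4 ← R4 + 25·R2.
R3 ← R3 / (-4).
R1 ← R1 + 23/3·R3.
R2 ← R2 − 4/3·R3.
R4 ← R4 − 127/3·R3.
R4 ← R4 / (-42).
R1 ← R1 − 10·R4.
R2 ← R2 + 1·R4.
Reading off the reduced rows gives x_1 = -8/3, x_2 = 3, x_3 = -3, x_4 = -3/2.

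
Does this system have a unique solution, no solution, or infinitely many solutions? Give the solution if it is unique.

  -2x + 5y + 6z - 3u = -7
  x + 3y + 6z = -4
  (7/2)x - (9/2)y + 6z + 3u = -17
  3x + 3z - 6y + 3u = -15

infinitely many solutions

Row-reduce:
R1 ← R1 / (-2).
R2 ← R2 − 1·R1.
R3 ← R3 − 7/2·R1.
R4 ← R4 − 3·R1.
R2 ← R2 / (11/2).
R1 ← R1 + 5/2·R2.
R3 ← R3 − 17/4·R2.
R4 ← R4 − 3/2·R2.
R3 ← R3 / (105/11).
R1 ← R1 − 12/11·R3.
R2 ← R2 − 18/11·R3.
R4 ← R4 − 105/11·R3.
Rank is 3 with 4 unknowns, leaving u free.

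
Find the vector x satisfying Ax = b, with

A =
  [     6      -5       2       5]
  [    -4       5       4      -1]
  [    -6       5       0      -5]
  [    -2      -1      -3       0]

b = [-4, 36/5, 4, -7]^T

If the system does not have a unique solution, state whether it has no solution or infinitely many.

x_1 = 2, x_2 = 3, x_3 = 0, x_4 = -1/5

Row-reduce the augmented matrix:
R1 ← R1 / (6).
R2 ← R2 + 4·R1.
R3 ← R3 + 6·R1.
R4 ← R4 + 2·R1.
R2 ← R2 / (5/3).
R1 ← R1 + 5/6·R2.
R4 ← R4 + 8/3·R2.
R3 ← R3 / (2).
R1 ← R1 − 3·R3.
R2 ← R2 − 16/5·R3.
R4 ← R4 − 31/5·R3.
R4 ← R4 / (27/5).
R1 ← R1 − 2·R4.
R2 ← R2 − 7/5·R4.
Reading off the reduced rows gives x_1 = 2, x_2 = 3, x_3 = 0, x_4 = -1/5.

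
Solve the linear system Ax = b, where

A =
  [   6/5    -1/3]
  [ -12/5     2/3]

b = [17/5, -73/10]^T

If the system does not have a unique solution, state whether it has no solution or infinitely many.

Row-reduce:
R1 ← R1 / (6/5).
R2 ← R2 + 12/5·R1.
Row 2 reduces to 0 = -1/2, a contradiction. The system is inconsistent.

no solution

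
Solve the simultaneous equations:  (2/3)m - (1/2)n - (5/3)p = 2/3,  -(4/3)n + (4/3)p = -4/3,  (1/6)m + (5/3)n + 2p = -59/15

Row-reduce the augmented matrix:
R1 ← R1 / (2/3).
R3 ← R3 − 1/6·R1.
R2 ← R2 / (-4/3).
R1 ← R1 + 3/4·R2.
R3 ← R3 − 43/24·R2.
R3 ← R3 / (101/24).
R1 ← R1 + 13/4·R3.
R2 ← R2 + 1·R3.
Reading off the reduced rows gives m = -14/5, n = -2/5, p = -7/5.

m = -14/5, n = -2/5, p = -7/5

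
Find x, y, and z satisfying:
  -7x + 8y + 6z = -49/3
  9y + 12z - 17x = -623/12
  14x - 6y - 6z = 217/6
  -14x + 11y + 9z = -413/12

Row-reduce the augmented matrix:
R1 ← R1 / (-7).
R2 ← R2 + 17·R1.
R3 ← R3 − 14·R1.
R4 ← R4 + 14·R1.
R2 ← R2 / (-73/7).
R1 ← R1 + 8/7·R2.
R3 ← R3 − 10·R2.
R4 ← R4 + 5·R2.
R3 ← R3 / (258/73).
R1 ← R1 + 42/73·R3.
R2 ← R2 − 18/73·R3.
R4 ← R4 + 129/73·R3.
R4 reduces to 0 = 0, so the extra equation is consistent.
Reading off the reduced rows gives x = 7/3, y = 7/4, z = -7/3.

x = 7/3, y = 7/4, z = -7/3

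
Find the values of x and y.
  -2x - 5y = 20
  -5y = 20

x = 0, y = -4

Row-reduce the augmented matrix:
R1 ← R1 / (-2).
R2 ← R2 / (-5).
R1 ← R1 − 5/2·R2.
Reading off the reduced rows gives x = 0, y = -4.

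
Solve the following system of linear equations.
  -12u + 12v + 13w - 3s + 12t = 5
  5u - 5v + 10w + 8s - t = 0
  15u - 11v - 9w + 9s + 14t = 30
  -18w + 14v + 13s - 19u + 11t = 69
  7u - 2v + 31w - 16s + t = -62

Row-reduce:
R1 ← R1 / (-12).
R2 ← R2 − 5·R1.
R3 ← R3 − 15·R1.
R4 ← R4 + 19·R1.
R5 ← R5 − 7·R1.
Swap R2 and R3.
R2 ← R2 / (4).
R1 ← R1 + 1·R2.
R4 ← R4 + 5·R2.
R5 ← R5 − 5·R2.
R3 ← R3 / (185/12).
R1 ← R1 − 35/48·R3.
R2 ← R2 − 29/16·R3.
R4 ← R4 + 1417/48·R3.
R5 ← R5 − 1417/48·R3.
R4 ← R4 / (6889/185).
R1 ← R1 − 46/37·R4.
R2 ← R2 − 96/185·R4.
R3 ← R3 − 81/185·R4.
R5 ← R5 + 6889/185·R4.
Row 5 reduces to 0 = 2, a contradiction. The system is inconsistent.

no solution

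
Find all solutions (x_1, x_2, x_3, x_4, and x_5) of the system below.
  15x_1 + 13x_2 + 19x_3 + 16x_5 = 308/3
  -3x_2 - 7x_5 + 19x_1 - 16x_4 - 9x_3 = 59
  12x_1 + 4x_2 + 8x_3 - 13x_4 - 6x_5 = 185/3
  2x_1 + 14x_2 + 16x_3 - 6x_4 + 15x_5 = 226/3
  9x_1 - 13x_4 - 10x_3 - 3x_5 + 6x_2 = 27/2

Row-reduce the augmented matrix:
R1 ← R1 / (15).
R2 ← R2 − 19·R1.
R3 ← R3 − 12·R1.
R4 ← R4 − 2·R1.
R5 ← R5 − 9·R1.
R2 ← R2 / (-292/15).
R1 ← R1 − 13/15·R2.
R3 ← R3 + 32/5·R2.
R4 ← R4 − 184/15·R2.
R5 ← R5 + 9/5·R2.
R3 ← R3 / (268/73).
R1 ← R1 + 15/73·R3.
R2 ← R2 − 124/73·R3.
R4 ← R4 + 538/73·R3.
R5 ← R5 + 1339/73·R3.
R4 ← R4 / (-4237/134).
R1 ← R1 + 307/268·R4.
R2 ← R2 − 295/67·R4.
R3 ← R3 + 565/268·R4.
R5 ← R5 + 13451/268·R4.
R5 ← R5 / (-356409/16948).
R1 ← R1 − 2947/16948·R5.
R2 ← R2 − 44085/16948·R5.
R3 ← R3 + 9109/8474·R5.
R4 ← R4 − 3224/4237·R5.
Reading off the reduced rows gives x_1 = 5/2, x_2 = -7/3, x_3 = 5/2, x_4 = -3, x_5 = 3.

x_1 = 5/2, x_2 = -7/3, x_3 = 5/2, x_4 = -3, x_5 = 3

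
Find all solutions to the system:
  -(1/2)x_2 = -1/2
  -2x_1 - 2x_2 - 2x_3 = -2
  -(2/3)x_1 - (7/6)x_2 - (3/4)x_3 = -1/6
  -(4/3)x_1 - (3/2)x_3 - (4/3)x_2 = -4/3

no solution

Row-reduce:
Swap R1 and R2.
R1 ← R1 / (-2).
R3 ← R3 + 2/3·R1.
R4 ← R4 + 4/3·R1.
R2 ← R2 / (-1/2).
R1 ← R1 − 1·R2.
R3 ← R3 + 1/2·R2.
R3 ← R3 / (-1/12).
R1 ← R1 − 1·R3.
R4 ← R4 + 1/6·R3.
Row 4 reduces to 0 = -2, a contradiction. The system is inconsistent.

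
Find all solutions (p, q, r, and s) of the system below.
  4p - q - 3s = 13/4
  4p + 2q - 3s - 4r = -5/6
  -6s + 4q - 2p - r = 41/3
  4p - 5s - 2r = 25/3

p = -2, q = -9/4, r = -2/3, s = -3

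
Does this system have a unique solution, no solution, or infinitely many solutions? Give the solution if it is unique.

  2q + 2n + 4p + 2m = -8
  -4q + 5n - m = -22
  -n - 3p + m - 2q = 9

Row-reduce:
R1 ← R1 / (2).
R2 ← R2 + 1·R1.
R3 ← R3 − 1·R1.
R2 ← R2 / (6).
R1 ← R1 − 1·R2.
R3 ← R3 + 2·R2.
R3 ← R3 / (-13/3).
R1 ← R1 − 5/3·R3.
R2 ← R2 − 1/3·R3.
Rank is 3 with 4 unknowns, leaving q free.

infinitely many solutions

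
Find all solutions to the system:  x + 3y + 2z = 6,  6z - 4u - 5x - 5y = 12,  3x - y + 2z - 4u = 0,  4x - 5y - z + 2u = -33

x = -3, y = 3, z = 0, u = -3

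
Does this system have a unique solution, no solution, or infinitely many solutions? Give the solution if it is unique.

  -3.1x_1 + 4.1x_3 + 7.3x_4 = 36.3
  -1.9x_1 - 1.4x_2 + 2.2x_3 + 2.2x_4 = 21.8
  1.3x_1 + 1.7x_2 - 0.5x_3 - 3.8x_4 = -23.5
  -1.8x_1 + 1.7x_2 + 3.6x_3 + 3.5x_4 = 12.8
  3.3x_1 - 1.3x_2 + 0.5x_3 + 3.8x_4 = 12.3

x_1 = -2, x_2 = -5, x_3 = 2, x_4 = 3

Row-reduce the augmented matrix:
R1 ← R1 / (-31/10).
R2 ← R2 + 19/10·R1.
R3 ← R3 − 13/10·R1.
R4 ← R4 + 9/5·R1.
R5 ← R5 − 33/10·R1.
R2 ← R2 / (-7/5).
R3 ← R3 − 17/10·R2.
R4 ← R4 − 17/10·R2.
R5 ← R5 + 13/10·R2.
R3 ← R3 / (3643/4340).
R1 ← R1 + 41/31·R3.
R2 ← R2 − 97/434·R3.
R4 ← R4 − 3643/4340·R3.
R5 ← R5 − 22373/4340·R3.
Swap R4 and R5.
R4 ← R4 / (640784/18215).
R1 ← R1 + 28670/3643·R4.
R2 ← R2 − 9313/3643·R4.
R3 ← R3 + 15191/3643·R4.
R5 reduces to 0 = 0, so the extra equation is consistent.
Reading off the reduced rows gives x_1 = -2, x_2 = -5, x_3 = 2, x_4 = 3.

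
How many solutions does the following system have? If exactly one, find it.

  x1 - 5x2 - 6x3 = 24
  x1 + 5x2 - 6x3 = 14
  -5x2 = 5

infinitely many solutions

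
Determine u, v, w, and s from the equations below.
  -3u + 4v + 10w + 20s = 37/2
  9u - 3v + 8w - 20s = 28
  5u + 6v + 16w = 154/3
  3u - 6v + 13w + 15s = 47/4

Row-reduce the augmented matrix:
R1 ← R1 / (-3).
R2 ← R2 − 9·R1.
R3 ← R3 − 5·R1.
R4 ← R4 − 3·R1.
R2 ← R2 / (9).
R1 ← R1 + 4/3·R2.
R3 ← R3 − 38/3·R2.
R4 ← R4 + 2·R2.
R3 ← R3 / (-562/27).
R1 ← R1 − 62/27·R3.
R2 ← R2 − 38/9·R3.
R4 ← R4 − 283/9·R3.
R4 ← R4 / (2585/281).
R1 ← R1 + 920/281·R4.
R2 ← R2 + 60/281·R4.
R3 ← R3 − 310/281·R4.
Reading off the reduced rows gives u = 2/3, v = 2, w = 9/4, s = -1/2.

u = 2/3, v = 2, w = 9/4, s = -1/2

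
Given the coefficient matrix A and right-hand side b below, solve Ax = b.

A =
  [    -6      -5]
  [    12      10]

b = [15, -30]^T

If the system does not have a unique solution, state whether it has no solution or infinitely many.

infinitely many solutions

Row-reduce:
R1 ← R1 / (-6).
R2 ← R2 − 12·R1.
Rank is 1 with 2 unknowns, leaving x_2 free.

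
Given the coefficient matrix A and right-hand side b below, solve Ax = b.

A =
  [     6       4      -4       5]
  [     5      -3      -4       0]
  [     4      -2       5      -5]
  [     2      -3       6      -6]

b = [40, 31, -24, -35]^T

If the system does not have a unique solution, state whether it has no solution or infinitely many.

Row-reduce the augmented matrix:
R1 ← R1 / (6).
R2 ← R2 − 5·R1.
R3 ← R3 − 4·R1.
R4 ← R4 − 2·R1.
R2 ← R2 / (-19/3).
R1 ← R1 − 2/3·R2.
R3 ← R3 + 14/3·R2.
R4 ← R4 + 13/3·R2.
R3 ← R3 / (155/19).
R1 ← R1 + 14/19·R3.
R2 ← R2 − 2/19·R3.
R4 ← R4 − 148/19·R3.
R4 ← R4 / (13/62).
R1 ← R1 + 5/62·R4.
R2 ← R2 − 45/62·R4.
R3 ← R3 + 20/31·R4.
Reading off the reduced rows gives x_1 = 2, x_2 = 1, x_3 = -6, x_4 = 0.

x_1 = 2, x_2 = 1, x_3 = -6, x_4 = 0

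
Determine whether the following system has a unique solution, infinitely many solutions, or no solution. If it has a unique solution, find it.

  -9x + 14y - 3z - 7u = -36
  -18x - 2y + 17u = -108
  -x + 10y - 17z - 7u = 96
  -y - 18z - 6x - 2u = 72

Row-reduce the augmented matrix:
R1 ← R1 / (-9).
R2 ← R2 + 18·R1.
R3 ← R3 + 1·R1.
R4 ← R4 + 6·R1.
R2 ← R2 / (-30).
R1 ← R1 + 14/9·R2.
R3 ← R3 − 76/9·R2.
R4 ← R4 + 31/3·R2.
R3 ← R3 / (-674/45).
R1 ← R1 − 1/45·R3.
R2 ← R2 + 1/5·R3.
R4 ← R4 + 271/15·R3.
R4 ← R4 / (-7435/674).
R1 ← R1 + 835/1011·R4.
R2 ← R2 + 719/674·R4.
R3 ← R3 + 169/1011·R4.
Reading off the reduced rows gives x = 6, y = 0, z = -6, u = 0.

x = 6, y = 0, z = -6, u = 0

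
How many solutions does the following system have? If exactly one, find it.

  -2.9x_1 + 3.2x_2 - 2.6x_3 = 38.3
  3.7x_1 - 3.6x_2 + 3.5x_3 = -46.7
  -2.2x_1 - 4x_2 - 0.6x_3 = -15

x_1 = -3, x_2 = 6, x_3 = -4

Row-reduce the augmented matrix:
R1 ← R1 / (-29/10).
R2 ← R2 − 37/10·R1.
R3 ← R3 + 11/5·R1.
R2 ← R2 / (14/29).
R1 ← R1 + 32/29·R2.
R3 ← R3 + 932/145·R2.
R3 ← R3 / (666/175).
R1 ← R1 − 46/35·R3.
R2 ← R2 − 53/140·R3.
Reading off the reduced rows gives x_1 = -3, x_2 = 6, x_3 = -4.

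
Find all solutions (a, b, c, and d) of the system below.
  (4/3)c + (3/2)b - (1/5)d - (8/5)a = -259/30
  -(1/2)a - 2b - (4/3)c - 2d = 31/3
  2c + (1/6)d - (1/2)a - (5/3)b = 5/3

infinitely many solutions

Row-reduce:
R1 ← R1 / (-8/5).
R2 ← R2 + 1/2·R1.
R3 ← R3 + 1/2·R1.
R2 ← R2 / (-79/32).
R1 ← R1 + 15/16·R2.
R3 ← R3 + 205/96·R2.
R3 ← R3 / (734/237).
R1 ← R1 + 40/237·R3.
R2 ← R2 − 56/79·R3.
Rank is 3 with 4 unknowns, leaving d free.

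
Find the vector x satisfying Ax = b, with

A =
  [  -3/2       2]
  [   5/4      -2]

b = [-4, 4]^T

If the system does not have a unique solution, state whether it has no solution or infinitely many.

x_1 = 0, x_2 = -2

Row-reduce the augmented matrix:
R1 ← R1 / (-3/2).
R2 ← R2 − 5/4·R1.
R2 ← R2 / (-1/3).
R1 ← R1 + 4/3·R2.
Reading off the reduced rows gives x_1 = 0, x_2 = -2.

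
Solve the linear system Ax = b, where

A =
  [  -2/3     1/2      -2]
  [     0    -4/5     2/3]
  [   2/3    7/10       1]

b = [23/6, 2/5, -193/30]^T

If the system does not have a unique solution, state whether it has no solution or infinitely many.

no solution

Row-reduce:
R1 ← R1 / (-2/3).
R3 ← R3 − 2/3·R1.
R2 ← R2 / (-4/5).
R1 ← R1 + 3/4·R2.
R3 ← R3 − 6/5·R2.
Row 3 reduces to 0 = -2, a contradiction. The system is inconsistent.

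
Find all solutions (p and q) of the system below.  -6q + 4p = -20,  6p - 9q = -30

infinitely many solutions

Row-reduce:
R1 ← R1 / (4).
R2 ← R2 − 6·R1.
Rank is 1 with 2 unknowns, leaving q free.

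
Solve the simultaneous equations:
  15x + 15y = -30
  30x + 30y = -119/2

no solution

Row-reduce:
R1 ← R1 / (15).
R2 ← R2 − 30·R1.
Row 2 reduces to 0 = 1/2, a contradiction. The system is inconsistent.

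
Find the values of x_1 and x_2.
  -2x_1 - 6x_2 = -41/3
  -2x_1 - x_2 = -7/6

From equation 2: x_2 = 7/6 − 2·x_1.
Substitute into equation 1 and solve: x_1 = -2/3.
Then x_2 = 5/2.

x_1 = -2/3, x_2 = 5/2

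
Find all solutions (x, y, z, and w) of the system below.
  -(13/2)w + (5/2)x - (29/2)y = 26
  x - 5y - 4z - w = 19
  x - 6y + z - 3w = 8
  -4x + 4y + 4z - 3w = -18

no solution

Row-reduce:
R1 ← R1 / (5/2).
R2 ← R2 − 1·R1.
R3 ← R3 − 1·R1.
R4 ← R4 + 4·R1.
R2 ← R2 / (4/5).
R1 ← R1 + 29/5·R2.
R3 ← R3 + 1/5·R2.
R4 ← R4 + 96/5·R2.
Swap R3 and R4.
R3 ← R3 / (-92).
R1 ← R1 + 29·R3.
R2 ← R2 + 5·R3.
Row 4 reduces to 0 = -1/4, a contradiction. The system is inconsistent.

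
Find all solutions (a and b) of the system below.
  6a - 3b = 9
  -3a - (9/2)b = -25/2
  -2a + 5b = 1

no solution

Row-reduce:
R1 ← R1 / (6).
R2 ← R2 + 3·R1.
R3 ← R3 + 2·R1.
R2 ← R2 / (-6).
R1 ← R1 + 1/2·R2.
R3 ← R3 − 4·R2.
Row 3 reduces to 0 = -4/3, a contradiction. The system is inconsistent.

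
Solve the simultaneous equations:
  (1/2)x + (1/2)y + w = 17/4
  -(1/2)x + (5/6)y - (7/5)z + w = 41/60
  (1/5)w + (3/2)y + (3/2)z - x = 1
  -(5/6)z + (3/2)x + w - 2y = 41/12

x = 5/2, y = 1, z = 1, w = 5/2

Row-reduce the augmented matrix:
R1 ← R1 / (1/2).
R2 ← R2 + 1/2·R1.
R3 ← R3 + 1·R1.
R4 ← R4 − 3/2·R1.
R2 ← R2 / (4/3).
R1 ← R1 − 1·R2.
R3 ← R3 − 5/2·R2.
R4 ← R4 + 7/2·R2.
R3 ← R3 / (33/8).
R1 ← R1 − 21/20·R3.
R2 ← R2 + 21/20·R3.
R4 ← R4 + 541/120·R3.
R4 ← R4 / (3851/2475).
R1 ← R1 − 246/275·R4.
R2 ← R2 − 304/275·R4.
R3 ← R3 + 62/165·R4.
Reading off the reduced rows gives x = 5/2, y = 1, z = 1, w = 5/2.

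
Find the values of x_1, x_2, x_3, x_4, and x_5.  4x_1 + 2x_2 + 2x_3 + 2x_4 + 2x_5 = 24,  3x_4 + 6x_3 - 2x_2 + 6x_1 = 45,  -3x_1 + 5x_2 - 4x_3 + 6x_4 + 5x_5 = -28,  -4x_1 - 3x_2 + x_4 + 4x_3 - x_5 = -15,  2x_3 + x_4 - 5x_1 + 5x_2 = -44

x_1 = 6, x_2 = -3, x_3 = 1, x_4 = -1, x_5 = 3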